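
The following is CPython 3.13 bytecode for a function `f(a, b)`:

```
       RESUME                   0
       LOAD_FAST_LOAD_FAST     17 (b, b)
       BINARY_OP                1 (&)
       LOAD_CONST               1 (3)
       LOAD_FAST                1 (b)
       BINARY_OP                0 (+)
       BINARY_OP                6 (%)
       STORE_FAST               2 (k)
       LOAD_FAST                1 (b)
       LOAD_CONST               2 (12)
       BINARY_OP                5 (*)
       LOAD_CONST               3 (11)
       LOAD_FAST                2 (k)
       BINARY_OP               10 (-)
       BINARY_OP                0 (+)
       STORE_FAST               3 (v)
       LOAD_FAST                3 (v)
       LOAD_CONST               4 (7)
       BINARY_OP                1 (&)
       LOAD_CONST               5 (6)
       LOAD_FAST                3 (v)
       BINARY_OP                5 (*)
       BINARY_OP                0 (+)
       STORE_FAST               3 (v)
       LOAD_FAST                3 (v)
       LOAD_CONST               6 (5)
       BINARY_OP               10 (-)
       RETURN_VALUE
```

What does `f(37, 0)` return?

64

LOAD_FAST_LOAD_FAST b,b → push 0,0. Stack: [0, 0]
BINARY_OP & → 0 & 0 = 0. Stack: [0]
LOAD_CONST → push 3. Stack: [0, 3]
LOAD_FAST b → push 0. Stack: [0, 3, 0]
BINARY_OP + → 3 + 0 = 3. Stack: [0, 3]
BINARY_OP % → 0 % 3 = 0. Stack: [0]
STORE_FAST k → k=0. Stack: []
LOAD_FAST b → push 0. Stack: [0]
LOAD_CONST → push 12. Stack: [0, 12]
BINARY_OP * → 0 * 12 = 0. Stack: [0]
LOAD_CONST → push 11. Stack: [0, 11]
LOAD_FAST k → push 0. Stack: [0, 11, 0]
BINARY_OP - → 11 - 0 = 11. Stack: [0, 11]
BINARY_OP + → 0 + 11 = 11. Stack: [11]
STORE_FAST v → v=11. Stack: []
LOAD_FAST v → push 11. Stack: [11]
LOAD_CONST → push 7. Stack: [11, 7]
BINARY_OP & → 11 & 7 = 3. Stack: [3]
LOAD_CONST → push 6. Stack: [3, 6]
LOAD_FAST v → push 11. Stack: [3, 6, 11]
BINARY_OP * → 6 * 11 = 66. Stack: [3, 66]
BINARY_OP + → 3 + 66 = 69. Stack: [69]
STORE_FAST v → v=69. Stack: []
LOAD_FAST v → push 69. Stack: [69]
LOAD_CONST → push 5. Stack: [69, 5]
BINARY_OP - → 69 - 5 = 64. Stack: [64]
RETURN_VALUE → return 64.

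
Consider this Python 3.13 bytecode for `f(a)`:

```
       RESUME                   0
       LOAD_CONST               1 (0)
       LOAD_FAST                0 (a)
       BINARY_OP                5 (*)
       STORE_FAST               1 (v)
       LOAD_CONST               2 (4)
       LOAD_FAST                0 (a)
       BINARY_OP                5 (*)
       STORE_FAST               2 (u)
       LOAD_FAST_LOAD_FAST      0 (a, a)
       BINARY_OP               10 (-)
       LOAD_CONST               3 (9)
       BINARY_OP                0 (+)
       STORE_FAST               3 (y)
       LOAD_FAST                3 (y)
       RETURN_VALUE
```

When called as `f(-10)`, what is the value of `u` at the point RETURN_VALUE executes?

LOAD_CONST → push 0. Stack: [0]
LOAD_FAST a → push -10. Stack: [0, -10]
BINARY_OP * → 0 * -10 = 0. Stack: [0]
STORE_FAST v → v=0. Stack: []
LOAD_CONST → push 4. Stack: [4]
LOAD_FAST a → push -10. Stack: [4, -10]
BINARY_OP * → 4 * -10 = -40. Stack: [-40]
STORE_FAST u → u=-40. Stack: []
LOAD_FAST_LOAD_FAST a,a → push -10,-10. Stack: [-10, -10]
BINARY_OP - → -10 - -10 = 0. Stack: [0]
LOAD_CONST → push 9. Stack: [0, 9]
BINARY_OP + → 0 + 9 = 9. Stack: [9]
STORE_FAST y → y=9. Stack: []
LOAD_FAST y → push 9. Stack: [9]
RETURN_VALUE → return 9.

-40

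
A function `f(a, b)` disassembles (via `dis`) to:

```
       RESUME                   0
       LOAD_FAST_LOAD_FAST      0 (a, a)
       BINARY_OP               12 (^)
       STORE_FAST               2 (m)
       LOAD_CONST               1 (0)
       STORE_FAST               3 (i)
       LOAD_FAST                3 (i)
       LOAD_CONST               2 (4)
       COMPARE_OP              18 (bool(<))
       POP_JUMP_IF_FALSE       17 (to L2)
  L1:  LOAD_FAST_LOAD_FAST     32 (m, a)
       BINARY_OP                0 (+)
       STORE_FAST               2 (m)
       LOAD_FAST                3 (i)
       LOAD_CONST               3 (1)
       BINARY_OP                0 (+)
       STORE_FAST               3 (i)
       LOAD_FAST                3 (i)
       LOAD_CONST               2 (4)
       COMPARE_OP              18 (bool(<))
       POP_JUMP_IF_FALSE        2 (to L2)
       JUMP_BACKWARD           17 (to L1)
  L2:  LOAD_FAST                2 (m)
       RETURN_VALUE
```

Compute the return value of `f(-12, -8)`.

-48

LOAD_FAST_LOAD_FAST a,a → push -12,-12. Stack: [-12, -12]
BINARY_OP ^ → -12 ^ -12 = 0. Stack: [0]
STORE_FAST m → m=0. Stack: []
LOAD_CONST → push 0. Stack: [0]
STORE_FAST i → i=0. Stack: []
LOAD_FAST i → push 0. Stack: [0]
LOAD_CONST → push 4. Stack: [0, 4]
COMPARE_OP bool(<) → 0 vs 4 = True. Stack: [True]
POP_JUMP_IF_FALSE → pop True; no jump. Stack: []
LOAD_FAST_LOAD_FAST m,a → push 0,-12. Stack: [0, -12]
BINARY_OP + → 0 + -12 = -12. Stack: [-12]
STORE_FAST m → m=-12. Stack: []
LOAD_FAST i → push 0. Stack: [0]
LOAD_CONST → push 1. Stack: [0, 1]
BINARY_OP + → 0 + 1 = 1. Stack: [1]
STORE_FAST i → i=1. Stack: []
LOAD_FAST i → push 1. Stack: [1]
LOAD_CONST → push 4. Stack: [1, 4]
COMPARE_OP bool(<) → 1 vs 4 = True. Stack: [True]
POP_JUMP_IF_FALSE → pop True; no jump. Stack: []
LOAD_FAST_LOAD_FAST m,a → push -12,-12. Stack: [-12, -12]
BINARY_OP + → -12 + -12 = -24. Stack: [-24]
STORE_FAST m → m=-24. Stack: []
LOAD_FAST i → push 1. Stack: [1]
LOAD_CONST → push 1. Stack: [1, 1]
BINARY_OP + → 1 + 1 = 2. Stack: [2]
STORE_FAST i → i=2. Stack: []
LOAD_FAST i → push 2. Stack: [2]
LOAD_CONST → push 4. Stack: [2, 4]
COMPARE_OP bool(<) → 2 vs 4 = True. Stack: [True]
POP_JUMP_IF_FALSE → pop True; no jump. Stack: []
LOAD_FAST_LOAD_FAST m,a → push -24,-12. Stack: [-24, -12]
BINARY_OP + → -24 + -12 = -36. Stack: [-36]
STORE_FAST m → m=-36. Stack: []
LOAD_FAST i → push 2. Stack: [2]
LOAD_CONST → push 1. Stack: [2, 1]
BINARY_OP + → 2 + 1 = 3. Stack: [3]
STORE_FAST i → i=3. Stack: []
LOAD_FAST i → push 3. Stack: [3]
LOAD_CONST → push 4. Stack: [3, 4]
COMPARE_OP bool(<) → 3 vs 4 = True. Stack: [True]
POP_JUMP_IF_FALSE → pop True; no jump. Stack: []
LOAD_FAST_LOAD_FAST m,a → push -36,-12. Stack: [-36, -12]
BINARY_OP + → -36 + -12 = -48. Stack: [-48]
STORE_FAST m → m=-48. Stack: []
LOAD_FAST i → push 3. Stack: [3]
LOAD_CONST → push 1. Stack: [3, 1]
BINARY_OP + → 3 + 1 = 4. Stack: [4]
STORE_FAST i → i=4. Stack: []
LOAD_FAST i → push 4. Stack: [4]
LOAD_CONST → push 4. Stack: [4, 4]
COMPARE_OP bool(<) → 4 vs 4 = False. Stack: [False]
POP_JUMP_IF_FALSE → pop False; jump. Stack: []
LOAD_FAST m → push -48. Stack: [-48]
RETURN_VALUE → return -48.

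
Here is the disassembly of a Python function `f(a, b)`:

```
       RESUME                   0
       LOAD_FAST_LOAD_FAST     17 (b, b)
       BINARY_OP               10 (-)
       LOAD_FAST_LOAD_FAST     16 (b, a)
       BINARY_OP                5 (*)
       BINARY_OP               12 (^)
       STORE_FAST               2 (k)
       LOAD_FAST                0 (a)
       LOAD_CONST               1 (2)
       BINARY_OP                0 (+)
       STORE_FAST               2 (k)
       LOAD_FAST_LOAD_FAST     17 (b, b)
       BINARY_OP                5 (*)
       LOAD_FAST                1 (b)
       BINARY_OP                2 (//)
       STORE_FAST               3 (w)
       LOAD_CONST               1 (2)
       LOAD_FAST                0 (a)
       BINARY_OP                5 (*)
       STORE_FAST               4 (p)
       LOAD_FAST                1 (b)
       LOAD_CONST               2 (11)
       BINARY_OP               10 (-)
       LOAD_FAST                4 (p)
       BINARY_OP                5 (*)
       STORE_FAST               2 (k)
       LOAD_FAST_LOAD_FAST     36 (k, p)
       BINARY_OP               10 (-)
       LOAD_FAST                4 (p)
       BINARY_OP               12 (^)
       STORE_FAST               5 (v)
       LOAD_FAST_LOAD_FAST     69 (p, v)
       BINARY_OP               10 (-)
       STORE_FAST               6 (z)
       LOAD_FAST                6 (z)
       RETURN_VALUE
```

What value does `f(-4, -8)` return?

160

LOAD_FAST_LOAD_FAST b,b → push -8,-8. Stack: [-8, -8]
BINARY_OP - → -8 - -8 = 0. Stack: [0]
LOAD_FAST_LOAD_FAST b,a → push -8,-4. Stack: [0, -8, -4]
BINARY_OP * → -8 * -4 = 32. Stack: [0, 32]
BINARY_OP ^ → 0 ^ 32 = 32. Stack: [32]
STORE_FAST k → k=32. Stack: []
LOAD_FAST a → push -4. Stack: [-4]
LOAD_CONST → push 2. Stack: [-4, 2]
BINARY_OP + → -4 + 2 = -2. Stack: [-2]
STORE_FAST k → k=-2. Stack: []
LOAD_FAST_LOAD_FAST b,b → push -8,-8. Stack: [-8, -8]
BINARY_OP * → -8 * -8 = 64. Stack: [64]
LOAD_FAST b → push -8. Stack: [64, -8]
BINARY_OP // → 64 // -8 = -8. Stack: [-8]
STORE_FAST w → w=-8. Stack: []
LOAD_CONST → push 2. Stack: [2]
LOAD_FAST a → push -4. Stack: [2, -4]
BINARY_OP * → 2 * -4 = -8. Stack: [-8]
STORE_FAST p → p=-8. Stack: []
LOAD_FAST b → push -8. Stack: [-8]
LOAD_CONST → push 11. Stack: [-8, 11]
BINARY_OP - → -8 - 11 = -19. Stack: [-19]
LOAD_FAST p → push -8. Stack: [-19, -8]
BINARY_OP * → -19 * -8 = 152. Stack: [152]
STORE_FAST k → k=152. Stack: []
LOAD_FAST_LOAD_FAST k,p → push 152,-8. Stack: [152, -8]
BINARY_OP - → 152 - -8 = 160. Stack: [160]
LOAD_FAST p → push -8. Stack: [160, -8]
BINARY_OP ^ → 160 ^ -8 = -168. Stack: [-168]
STORE_FAST v → v=-168. Stack: []
LOAD_FAST_LOAD_FAST p,v → push -8,-168. Stack: [-8, -168]
BINARY_OP - → -8 - -168 = 160. Stack: [160]
STORE_FAST z → z=160. Stack: []
LOAD_FAST z → push 160. Stack: [160]
RETURN_VALUE → return 160.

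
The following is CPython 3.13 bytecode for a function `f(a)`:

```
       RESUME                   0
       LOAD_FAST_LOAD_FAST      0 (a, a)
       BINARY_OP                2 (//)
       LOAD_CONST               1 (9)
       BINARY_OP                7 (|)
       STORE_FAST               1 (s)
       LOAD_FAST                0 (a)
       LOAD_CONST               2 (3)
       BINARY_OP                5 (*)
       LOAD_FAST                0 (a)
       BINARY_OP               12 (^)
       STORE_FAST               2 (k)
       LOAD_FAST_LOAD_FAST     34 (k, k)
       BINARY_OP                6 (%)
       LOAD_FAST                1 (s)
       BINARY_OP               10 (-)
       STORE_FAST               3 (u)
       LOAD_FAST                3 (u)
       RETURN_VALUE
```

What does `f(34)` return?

LOAD_FAST_LOAD_FAST a,a → push 34,34. Stack: [34, 34]
BINARY_OP // → 34 // 34 = 1. Stack: [1]
LOAD_CONST → push 9. Stack: [1, 9]
BINARY_OP | → 1 | 9 = 9. Stack: [9]
STORE_FAST s → s=9. Stack: []
LOAD_FAST a → push 34. Stack: [34]
LOAD_CONST → push 3. Stack: [34, 3]
BINARY_OP * → 34 * 3 = 102. Stack: [102]
LOAD_FAST a → push 34. Stack: [102, 34]
BINARY_OP ^ → 102 ^ 34 = 68. Stack: [68]
STORE_FAST k → k=68. Stack: []
LOAD_FAST_LOAD_FAST k,k → push 68,68. Stack: [68, 68]
BINARY_OP % → 68 % 68 = 0. Stack: [0]
LOAD_FAST s → push 9. Stack: [0, 9]
BINARY_OP - → 0 - 9 = -9. Stack: [-9]
STORE_FAST u → u=-9. Stack: []
LOAD_FAST u → push -9. Stack: [-9]
RETURN_VALUE → return -9.

-9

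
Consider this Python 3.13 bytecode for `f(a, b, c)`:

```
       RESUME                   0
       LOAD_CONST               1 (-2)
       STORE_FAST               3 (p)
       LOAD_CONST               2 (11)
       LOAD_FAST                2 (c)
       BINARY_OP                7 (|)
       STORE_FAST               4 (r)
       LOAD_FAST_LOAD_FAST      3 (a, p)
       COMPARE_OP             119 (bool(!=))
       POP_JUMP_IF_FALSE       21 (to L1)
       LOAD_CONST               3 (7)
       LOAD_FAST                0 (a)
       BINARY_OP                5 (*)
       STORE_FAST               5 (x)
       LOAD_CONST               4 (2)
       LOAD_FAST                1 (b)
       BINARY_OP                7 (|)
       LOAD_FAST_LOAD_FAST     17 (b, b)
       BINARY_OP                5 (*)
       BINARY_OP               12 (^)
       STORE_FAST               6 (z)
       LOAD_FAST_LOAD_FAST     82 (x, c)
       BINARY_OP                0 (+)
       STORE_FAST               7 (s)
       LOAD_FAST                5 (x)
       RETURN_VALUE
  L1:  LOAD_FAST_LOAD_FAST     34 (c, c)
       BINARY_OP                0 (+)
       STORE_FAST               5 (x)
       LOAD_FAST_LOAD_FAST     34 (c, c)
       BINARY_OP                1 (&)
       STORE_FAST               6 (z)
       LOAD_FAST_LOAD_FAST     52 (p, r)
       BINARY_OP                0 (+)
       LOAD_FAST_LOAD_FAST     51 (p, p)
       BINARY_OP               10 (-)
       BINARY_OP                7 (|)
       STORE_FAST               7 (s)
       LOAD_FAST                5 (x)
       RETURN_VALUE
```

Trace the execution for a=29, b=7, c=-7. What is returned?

203

LOAD_CONST → push -2. Stack: [-2]
STORE_FAST p → p=-2. Stack: []
LOAD_CONST → push 11. Stack: [11]
LOAD_FAST c → push -7. Stack: [11, -7]
BINARY_OP | → 11 | -7 = -5. Stack: [-5]
STORE_FAST r → r=-5. Stack: []
LOAD_FAST_LOAD_FAST a,p → push 29,-2. Stack: [29, -2]
COMPARE_OP bool(!=) → 29 vs -2 = True. Stack: [True]
POP_JUMP_IF_FALSE → pop True; no jump. Stack: []
LOAD_CONST → push 7. Stack: [7]
LOAD_FAST a → push 29. Stack: [7, 29]
BINARY_OP * → 7 * 29 = 203. Stack: [203]
STORE_FAST x → x=203. Stack: []
LOAD_CONST → push 2. Stack: [2]
LOAD_FAST b → push 7. Stack: [2, 7]
BINARY_OP | → 2 | 7 = 7. Stack: [7]
LOAD_FAST_LOAD_FAST b,b → push 7,7. Stack: [7, 7, 7]
BINARY_OP * → 7 * 7 = 49. Stack: [7, 49]
BINARY_OP ^ → 7 ^ 49 = 54. Stack: [54]
STORE_FAST z → z=54. Stack: []
LOAD_FAST_LOAD_FAST x,c → push 203,-7. Stack: [203, -7]
BINARY_OP + → 203 + -7 = 196. Stack: [196]
STORE_FAST s → s=196. Stack: []
LOAD_FAST x → push 203. Stack: [203]
RETURN_VALUE → return 203.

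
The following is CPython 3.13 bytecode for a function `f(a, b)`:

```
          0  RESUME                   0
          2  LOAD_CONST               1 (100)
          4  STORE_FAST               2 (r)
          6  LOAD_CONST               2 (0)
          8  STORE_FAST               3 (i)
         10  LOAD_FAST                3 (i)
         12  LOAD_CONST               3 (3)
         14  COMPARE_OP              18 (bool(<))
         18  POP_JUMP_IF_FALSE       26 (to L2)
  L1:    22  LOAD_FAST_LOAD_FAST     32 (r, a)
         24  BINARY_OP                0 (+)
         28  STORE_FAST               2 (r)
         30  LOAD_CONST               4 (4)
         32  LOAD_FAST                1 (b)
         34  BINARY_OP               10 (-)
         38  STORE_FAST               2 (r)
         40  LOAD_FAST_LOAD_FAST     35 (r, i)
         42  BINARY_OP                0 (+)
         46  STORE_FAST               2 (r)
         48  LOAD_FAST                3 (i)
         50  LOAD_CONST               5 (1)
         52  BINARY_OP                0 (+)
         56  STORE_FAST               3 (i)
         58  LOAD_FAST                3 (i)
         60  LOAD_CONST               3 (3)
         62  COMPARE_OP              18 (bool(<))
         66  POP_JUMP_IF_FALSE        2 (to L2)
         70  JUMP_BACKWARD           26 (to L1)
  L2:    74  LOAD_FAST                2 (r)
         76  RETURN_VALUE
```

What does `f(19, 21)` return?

LOAD_CONST → push 100. Stack: [100]
STORE_FAST r → r=100. Stack: []
LOAD_CONST → push 0. Stack: [0]
STORE_FAST i → i=0. Stack: []
LOAD_FAST i → push 0. Stack: [0]
LOAD_CONST → push 3. Stack: [0, 3]
COMPARE_OP bool(<) → 0 vs 3 = True. Stack: [True]
POP_JUMP_IF_FALSE → pop True; no jump. Stack: []
LOAD_FAST_LOAD_FAST r,a → push 100,19. Stack: [100, 19]
BINARY_OP + → 100 + 19 = 119. Stack: [119]
STORE_FAST r → r=119. Stack: []
LOAD_CONST → push 4. Stack: [4]
LOAD_FAST b → push 21. Stack: [4, 21]
BINARY_OP - → 4 - 21 = -17. Stack: [-17]
STORE_FAST r → r=-17. Stack: []
LOAD_FAST_LOAD_FAST r,i → push -17,0. Stack: [-17, 0]
BINARY_OP + → -17 + 0 = -17. Stack: [-17]
STORE_FAST r → r=-17. Stack: []
LOAD_FAST i → push 0. Stack: [0]
LOAD_CONST → push 1. Stack: [0, 1]
BINARY_OP + → 0 + 1 = 1. Stack: [1]
STORE_FAST i → i=1. Stack: []
LOAD_FAST i → push 1. Stack: [1]
LOAD_CONST → push 3. Stack: [1, 3]
COMPARE_OP bool(<) → 1 vs 3 = True. Stack: [True]
POP_JUMP_IF_FALSE → pop True; no jump. Stack: []
LOAD_FAST_LOAD_FAST r,a → push -17,19. Stack: [-17, 19]
BINARY_OP + → -17 + 19 = 2. Stack: [2]
STORE_FAST r → r=2. Stack: []
LOAD_CONST → push 4. Stack: [4]
LOAD_FAST b → push 21. Stack: [4, 21]
BINARY_OP - → 4 - 21 = -17. Stack: [-17]
STORE_FAST r → r=-17. Stack: []
LOAD_FAST_LOAD_FAST r,i → push -17,1. Stack: [-17, 1]
BINARY_OP + → -17 + 1 = -16. Stack: [-16]
STORE_FAST r → r=-16. Stack: []
LOAD_FAST i → push 1. Stack: [1]
LOAD_CONST → push 1. Stack: [1, 1]
BINARY_OP + → 1 + 1 = 2. Stack: [2]
STORE_FAST i → i=2. Stack: []
LOAD_FAST i → push 2. Stack: [2]
LOAD_CONST → push 3. Stack: [2, 3]
COMPARE_OP bool(<) → 2 vs 3 = True. Stack: [True]
POP_JUMP_IF_FALSE → pop True; no jump. Stack: []
LOAD_FAST_LOAD_FAST r,a → push -16,19. Stack: [-16, 19]
BINARY_OP + → -16 + 19 = 3. Stack: [3]
STORE_FAST r → r=3. Stack: []
LOAD_CONST → push 4. Stack: [4]
LOAD_FAST b → push 21. Stack: [4, 21]
BINARY_OP - → 4 - 21 = -17. Stack: [-17]
STORE_FAST r → r=-17. Stack: []
LOAD_FAST_LOAD_FAST r,i → push -17,2. Stack: [-17, 2]
BINARY_OP + → -17 + 2 = -15. Stack: [-15]
STORE_FAST r → r=-15. Stack: []
LOAD_FAST i → push 2. Stack: [2]
LOAD_CONST → push 1. Stack: [2, 1]
BINARY_OP + → 2 + 1 = 3. Stack: [3]
STORE_FAST i → i=3. Stack: []
LOAD_FAST i → push 3. Stack: [3]
LOAD_CONST → push 3. Stack: [3, 3]
COMPARE_OP bool(<) → 3 vs 3 = False. Stack: [False]
POP_JUMP_IF_FALSE → pop False; jump. Stack: []
LOAD_FAST r → push -15. Stack: [-15]
RETURN_VALUE → return -15.

-15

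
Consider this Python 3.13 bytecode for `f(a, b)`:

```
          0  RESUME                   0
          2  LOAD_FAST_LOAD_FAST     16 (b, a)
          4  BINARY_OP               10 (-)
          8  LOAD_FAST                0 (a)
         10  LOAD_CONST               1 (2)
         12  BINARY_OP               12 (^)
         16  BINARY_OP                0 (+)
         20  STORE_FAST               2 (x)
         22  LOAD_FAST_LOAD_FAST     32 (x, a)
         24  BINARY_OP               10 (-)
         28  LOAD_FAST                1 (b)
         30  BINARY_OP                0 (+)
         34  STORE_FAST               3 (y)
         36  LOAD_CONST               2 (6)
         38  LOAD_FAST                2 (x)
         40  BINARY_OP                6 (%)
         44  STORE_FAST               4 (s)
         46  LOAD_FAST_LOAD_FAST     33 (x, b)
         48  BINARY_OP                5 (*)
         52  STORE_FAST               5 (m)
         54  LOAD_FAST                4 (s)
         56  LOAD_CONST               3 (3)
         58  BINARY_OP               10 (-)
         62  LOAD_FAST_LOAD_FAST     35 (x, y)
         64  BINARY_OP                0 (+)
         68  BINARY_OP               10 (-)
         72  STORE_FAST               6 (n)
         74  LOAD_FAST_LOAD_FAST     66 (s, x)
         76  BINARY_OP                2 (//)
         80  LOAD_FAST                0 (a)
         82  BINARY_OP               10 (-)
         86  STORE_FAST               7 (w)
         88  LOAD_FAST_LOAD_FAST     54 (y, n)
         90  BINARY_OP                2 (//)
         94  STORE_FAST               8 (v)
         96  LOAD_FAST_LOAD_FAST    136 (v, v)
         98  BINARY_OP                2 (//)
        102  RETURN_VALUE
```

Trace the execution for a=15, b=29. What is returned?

1

LOAD_FAST_LOAD_FAST b,a → push 29,15. Stack: [29, 15]
BINARY_OP - → 29 - 15 = 14. Stack: [14]
LOAD_FAST a → push 15. Stack: [14, 15]
LOAD_CONST → push 2. Stack: [14, 15, 2]
BINARY_OP ^ → 15 ^ 2 = 13. Stack: [14, 13]
BINARY_OP + → 14 + 13 = 27. Stack: [27]
STORE_FAST x → x=27. Stack: []
LOAD_FAST_LOAD_FAST x,a → push 27,15. Stack: [27, 15]
BINARY_OP - → 27 - 15 = 12. Stack: [12]
LOAD_FAST b → push 29. Stack: [12, 29]
BINARY_OP + → 12 + 29 = 41. Stack: [41]
STORE_FAST y → y=41. Stack: []
LOAD_CONST → push 6. Stack: [6]
LOAD_FAST x → push 27. Stack: [6, 27]
BINARY_OP % → 6 % 27 = 6. Stack: [6]
STORE_FAST s → s=6. Stack: []
LOAD_FAST_LOAD_FAST x,b → push 27,29. Stack: [27, 29]
BINARY_OP * → 27 * 29 = 783. Stack: [783]
STORE_FAST m → m=783. Stack: []
LOAD_FAST s → push 6. Stack: [6]
LOAD_CONST → push 3. Stack: [6, 3]
BINARY_OP - → 6 - 3 = 3. Stack: [3]
LOAD_FAST_LOAD_FAST x,y → push 27,41. Stack: [3, 27, 41]
BINARY_OP + → 27 + 41 = 68. Stack: [3, 68]
BINARY_OP - → 3 - 68 = -65. Stack: [-65]
STORE_FAST n → n=-65. Stack: []
LOAD_FAST_LOAD_FAST s,x → push 6,27. Stack: [6, 27]
BINARY_OP // → 6 // 27 = 0. Stack: [0]
LOAD_FAST a → push 15. Stack: [0, 15]
BINARY_OP - → 0 - 15 = -15. Stack: [-15]
STORE_FAST w → w=-15. Stack: []
LOAD_FAST_LOAD_FAST y,n → push 41,-65. Stack: [41, -65]
BINARY_OP // → 41 // -65 = -1. Stack: [-1]
STORE_FAST v → v=-1. Stack: []
LOAD_FAST_LOAD_FAST v,v → push -1,-1. Stack: [-1, -1]
BINARY_OP // → -1 // -1 = 1. Stack: [1]
RETURN_VALUE → return 1.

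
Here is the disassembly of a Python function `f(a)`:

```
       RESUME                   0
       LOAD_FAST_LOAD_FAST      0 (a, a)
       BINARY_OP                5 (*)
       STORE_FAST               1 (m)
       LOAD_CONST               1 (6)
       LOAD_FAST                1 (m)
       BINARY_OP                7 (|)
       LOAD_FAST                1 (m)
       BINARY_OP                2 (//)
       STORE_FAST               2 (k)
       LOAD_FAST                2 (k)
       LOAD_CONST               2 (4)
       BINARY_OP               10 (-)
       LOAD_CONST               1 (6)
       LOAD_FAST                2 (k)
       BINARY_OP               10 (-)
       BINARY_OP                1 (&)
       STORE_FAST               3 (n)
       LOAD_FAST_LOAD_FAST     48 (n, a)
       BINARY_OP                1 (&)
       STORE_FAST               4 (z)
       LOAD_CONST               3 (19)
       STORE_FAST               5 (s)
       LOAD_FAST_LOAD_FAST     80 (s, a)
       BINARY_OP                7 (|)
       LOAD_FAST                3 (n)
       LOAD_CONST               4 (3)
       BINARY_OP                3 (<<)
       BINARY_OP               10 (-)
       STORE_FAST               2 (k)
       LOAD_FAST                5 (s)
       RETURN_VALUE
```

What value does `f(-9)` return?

19

LOAD_FAST_LOAD_FAST a,a → push -9,-9. Stack: [-9, -9]
BINARY_OP * → -9 * -9 = 81. Stack: [81]
STORE_FAST m → m=81. Stack: []
LOAD_CONST → push 6. Stack: [6]
LOAD_FAST m → push 81. Stack: [6, 81]
BINARY_OP | → 6 | 81 = 87. Stack: [87]
LOAD_FAST m → push 81. Stack: [87, 81]
BINARY_OP // → 87 // 81 = 1. Stack: [1]
STORE_FAST k → k=1. Stack: []
LOAD_FAST k → push 1. Stack: [1]
LOAD_CONST → push 4. Stack: [1, 4]
BINARY_OP - → 1 - 4 = -3. Stack: [-3]
LOAD_CONST → push 6. Stack: [-3, 6]
LOAD_FAST k → push 1. Stack: [-3, 6, 1]
BINARY_OP - → 6 - 1 = 5. Stack: [-3, 5]
BINARY_OP & → -3 & 5 = 5. Stack: [5]
STORE_FAST n → n=5. Stack: []
LOAD_FAST_LOAD_FAST n,a → push 5,-9. Stack: [5, -9]
BINARY_OP & → 5 & -9 = 5. Stack: [5]
STORE_FAST z → z=5. Stack: []
LOAD_CONST → push 19. Stack: [19]
STORE_FAST s → s=19. Stack: []
LOAD_FAST_LOAD_FAST s,a → push 19,-9. Stack: [19, -9]
BINARY_OP | → 19 | -9 = -9. Stack: [-9]
LOAD_FAST n → push 5. Stack: [-9, 5]
LOAD_CONST → push 3. Stack: [-9, 5, 3]
BINARY_OP << → 5 << 3 = 40. Stack: [-9, 40]
BINARY_OP - → -9 - 40 = -49. Stack: [-49]
STORE_FAST k → k=-49. Stack: []
LOAD_FAST s → push 19. Stack: [19]
RETURN_VALUE → return 19.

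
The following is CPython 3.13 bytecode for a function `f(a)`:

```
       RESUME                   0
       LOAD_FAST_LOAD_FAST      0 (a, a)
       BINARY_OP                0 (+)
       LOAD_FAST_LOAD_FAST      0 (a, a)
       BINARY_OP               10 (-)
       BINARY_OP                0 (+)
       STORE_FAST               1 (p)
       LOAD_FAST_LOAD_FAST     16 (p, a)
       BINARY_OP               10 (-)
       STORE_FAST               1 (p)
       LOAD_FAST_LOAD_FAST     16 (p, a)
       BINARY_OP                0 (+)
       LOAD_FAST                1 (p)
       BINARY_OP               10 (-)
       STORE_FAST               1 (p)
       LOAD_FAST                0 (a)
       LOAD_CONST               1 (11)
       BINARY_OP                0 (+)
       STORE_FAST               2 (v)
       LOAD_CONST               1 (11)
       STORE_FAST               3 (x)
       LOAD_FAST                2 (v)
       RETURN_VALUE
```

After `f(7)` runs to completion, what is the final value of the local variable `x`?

11

LOAD_FAST_LOAD_FAST a,a → push 7,7. Stack: [7, 7]
BINARY_OP + → 7 + 7 = 14. Stack: [14]
LOAD_FAST_LOAD_FAST a,a → push 7,7. Stack: [14, 7, 7]
BINARY_OP - → 7 - 7 = 0. Stack: [14, 0]
BINARY_OP + → 14 + 0 = 14. Stack: [14]
STORE_FAST p → p=14. Stack: []
LOAD_FAST_LOAD_FAST p,a → push 14,7. Stack: [14, 7]
BINARY_OP - → 14 - 7 = 7. Stack: [7]
STORE_FAST p → p=7. Stack: []
LOAD_FAST_LOAD_FAST p,a → push 7,7. Stack: [7, 7]
BINARY_OP + → 7 + 7 = 14. Stack: [14]
LOAD_FAST p → push 7. Stack: [14, 7]
BINARY_OP - → 14 - 7 = 7. Stack: [7]
STORE_FAST p → p=7. Stack: []
LOAD_FAST a → push 7. Stack: [7]
LOAD_CONST → push 11. Stack: [7, 11]
BINARY_OP + → 7 + 11 = 18. Stack: [18]
STORE_FAST v → v=18. Stack: []
LOAD_CONST → push 11. Stack: [11]
STORE_FAST x → x=11. Stack: []
LOAD_FAST v → push 18. Stack: [18]
RETURN_VALUE → return 18.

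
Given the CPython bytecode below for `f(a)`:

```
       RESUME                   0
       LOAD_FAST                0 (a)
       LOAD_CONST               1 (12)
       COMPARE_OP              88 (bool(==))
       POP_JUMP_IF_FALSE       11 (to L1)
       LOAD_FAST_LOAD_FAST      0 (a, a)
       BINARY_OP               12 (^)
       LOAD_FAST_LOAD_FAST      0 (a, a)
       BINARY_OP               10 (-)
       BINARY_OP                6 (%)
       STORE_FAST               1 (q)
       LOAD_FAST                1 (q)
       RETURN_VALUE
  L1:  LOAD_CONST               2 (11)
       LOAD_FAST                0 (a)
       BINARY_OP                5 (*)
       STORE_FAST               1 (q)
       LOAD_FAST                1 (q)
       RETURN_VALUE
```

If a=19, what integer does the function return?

LOAD_FAST a → push 19. Stack: [19]
LOAD_CONST → push 12. Stack: [19, 12]
COMPARE_OP bool(==) → 19 vs 12 = False. Stack: [False]
POP_JUMP_IF_FALSE → pop False; jump. Stack: []
LOAD_CONST → push 11. Stack: [11]
LOAD_FAST a → push 19. Stack: [11, 19]
BINARY_OP * → 11 * 19 = 209. Stack: [209]
STORE_FAST q → q=209. Stack: []
LOAD_FAST q → push 209. Stack: [209]
RETURN_VALUE → return 209.

209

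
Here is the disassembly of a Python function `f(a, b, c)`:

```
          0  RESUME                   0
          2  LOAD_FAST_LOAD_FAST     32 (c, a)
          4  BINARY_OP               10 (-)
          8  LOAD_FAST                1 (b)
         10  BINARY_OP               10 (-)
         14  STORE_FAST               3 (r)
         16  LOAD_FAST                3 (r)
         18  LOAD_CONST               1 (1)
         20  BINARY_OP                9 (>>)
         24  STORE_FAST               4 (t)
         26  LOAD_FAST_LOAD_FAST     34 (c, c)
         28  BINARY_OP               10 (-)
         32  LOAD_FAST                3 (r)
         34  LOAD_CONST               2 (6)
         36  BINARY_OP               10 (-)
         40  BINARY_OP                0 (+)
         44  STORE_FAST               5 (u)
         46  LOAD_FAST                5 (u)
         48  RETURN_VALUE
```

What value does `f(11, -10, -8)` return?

LOAD_FAST_LOAD_FAST c,a → push -8,11. Stack: [-8, 11]
BINARY_OP - → -8 - 11 = -19. Stack: [-19]
LOAD_FAST b → push -10. Stack: [-19, -10]
BINARY_OP - → -19 - -10 = -9. Stack: [-9]
STORE_FAST r → r=-9. Stack: []
LOAD_FAST r → push -9. Stack: [-9]
LOAD_CONST → push 1. Stack: [-9, 1]
BINARY_OP >> → -9 >> 1 = -5. Stack: [-5]
STORE_FAST t → t=-5. Stack: []
LOAD_FAST_LOAD_FAST c,c → push -8,-8. Stack: [-8, -8]
BINARY_OP - → -8 - -8 = 0. Stack: [0]
LOAD_FAST r → push -9. Stack: [0, -9]
LOAD_CONST → push 6. Stack: [0, -9, 6]
BINARY_OP - → -9 - 6 = -15. Stack: [0, -15]
BINARY_OP + → 0 + -15 = -15. Stack: [-15]
STORE_FAST u → u=-15. Stack: []
LOAD_FAST u → push -15. Stack: [-15]
RETURN_VALUE → return -15.

-15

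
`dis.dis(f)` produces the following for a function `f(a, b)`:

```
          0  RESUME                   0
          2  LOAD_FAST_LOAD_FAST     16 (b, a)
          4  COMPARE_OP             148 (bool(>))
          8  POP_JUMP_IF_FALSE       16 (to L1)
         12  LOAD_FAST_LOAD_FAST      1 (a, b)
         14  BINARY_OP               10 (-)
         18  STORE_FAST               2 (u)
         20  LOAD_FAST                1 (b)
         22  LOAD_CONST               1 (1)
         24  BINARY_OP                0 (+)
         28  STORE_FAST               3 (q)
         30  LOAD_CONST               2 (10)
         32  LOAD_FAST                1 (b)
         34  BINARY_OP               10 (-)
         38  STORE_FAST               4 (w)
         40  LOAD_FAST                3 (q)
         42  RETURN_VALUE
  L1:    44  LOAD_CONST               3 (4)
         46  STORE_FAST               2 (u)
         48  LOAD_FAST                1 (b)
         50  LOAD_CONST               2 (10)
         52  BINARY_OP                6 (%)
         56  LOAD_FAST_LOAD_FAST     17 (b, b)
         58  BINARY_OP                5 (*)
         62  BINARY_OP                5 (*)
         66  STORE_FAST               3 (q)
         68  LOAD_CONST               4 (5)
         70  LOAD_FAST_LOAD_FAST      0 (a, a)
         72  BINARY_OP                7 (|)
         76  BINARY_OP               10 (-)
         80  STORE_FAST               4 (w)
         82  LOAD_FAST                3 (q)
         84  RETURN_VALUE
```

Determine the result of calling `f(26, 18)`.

2592

LOAD_FAST_LOAD_FAST b,a → push 18,26. Stack: [18, 26]
COMPARE_OP bool(>) → 18 vs 26 = False. Stack: [False]
POP_JUMP_IF_FALSE → pop False; jump. Stack: []
LOAD_CONST → push 4. Stack: [4]
STORE_FAST u → u=4. Stack: []
LOAD_FAST b → push 18. Stack: [18]
LOAD_CONST → push 10. Stack: [18, 10]
BINARY_OP % → 18 % 10 = 8. Stack: [8]
LOAD_FAST_LOAD_FAST b,b → push 18,18. Stack: [8, 18, 18]
BINARY_OP * → 18 * 18 = 324. Stack: [8, 324]
BINARY_OP * → 8 * 324 = 2592. Stack: [2592]
STORE_FAST q → q=2592. Stack: []
LOAD_CONST → push 5. Stack: [5]
LOAD_FAST_LOAD_FAST a,a → push 26,26. Stack: [5, 26, 26]
BINARY_OP | → 26 | 26 = 26. Stack: [5, 26]
BINARY_OP - → 5 - 26 = -21. Stack: [-21]
STORE_FAST w → w=-21. Stack: []
LOAD_FAST q → push 2592. Stack: [2592]
RETURN_VALUE → return 2592.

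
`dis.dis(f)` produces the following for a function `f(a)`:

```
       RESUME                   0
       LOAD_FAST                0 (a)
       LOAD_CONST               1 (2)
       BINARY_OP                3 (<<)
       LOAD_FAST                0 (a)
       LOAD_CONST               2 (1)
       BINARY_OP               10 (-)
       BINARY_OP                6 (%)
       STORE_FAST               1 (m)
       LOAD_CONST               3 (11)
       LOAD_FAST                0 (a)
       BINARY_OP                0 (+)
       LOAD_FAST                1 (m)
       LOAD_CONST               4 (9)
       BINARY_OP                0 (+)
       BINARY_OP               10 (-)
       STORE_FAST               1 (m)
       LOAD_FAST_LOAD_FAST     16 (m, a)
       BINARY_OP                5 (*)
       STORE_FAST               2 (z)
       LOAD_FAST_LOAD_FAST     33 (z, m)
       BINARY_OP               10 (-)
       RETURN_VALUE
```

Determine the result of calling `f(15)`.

LOAD_FAST a → push 15. Stack: [15]
LOAD_CONST → push 2. Stack: [15, 2]
BINARY_OP << → 15 << 2 = 60. Stack: [60]
LOAD_FAST a → push 15. Stack: [60, 15]
LOAD_CONST → push 1. Stack: [60, 15, 1]
BINARY_OP - → 15 - 1 = 14. Stack: [60, 14]
BINARY_OP % → 60 % 14 = 4. Stack: [4]
STORE_FAST m → m=4. Stack: []
LOAD_CONST → push 11. Stack: [11]
LOAD_FAST a → push 15. Stack: [11, 15]
BINARY_OP + → 11 + 15 = 26. Stack: [26]
LOAD_FAST m → push 4. Stack: [26, 4]
LOAD_CONST → push 9. Stack: [26, 4, 9]
BINARY_OP + → 4 + 9 = 13. Stack: [26, 13]
BINARY_OP - → 26 - 13 = 13. Stack: [13]
STORE_FAST m → m=13. Stack: []
LOAD_FAST_LOAD_FAST m,a → push 13,15. Stack: [13, 15]
BINARY_OP * → 13 * 15 = 195. Stack: [195]
STORE_FAST z → z=195. Stack: []
LOAD_FAST_LOAD_FAST z,m → push 195,13. Stack: [195, 13]
BINARY_OP - → 195 - 13 = 182. Stack: [182]
RETURN_VALUE → return 182.

182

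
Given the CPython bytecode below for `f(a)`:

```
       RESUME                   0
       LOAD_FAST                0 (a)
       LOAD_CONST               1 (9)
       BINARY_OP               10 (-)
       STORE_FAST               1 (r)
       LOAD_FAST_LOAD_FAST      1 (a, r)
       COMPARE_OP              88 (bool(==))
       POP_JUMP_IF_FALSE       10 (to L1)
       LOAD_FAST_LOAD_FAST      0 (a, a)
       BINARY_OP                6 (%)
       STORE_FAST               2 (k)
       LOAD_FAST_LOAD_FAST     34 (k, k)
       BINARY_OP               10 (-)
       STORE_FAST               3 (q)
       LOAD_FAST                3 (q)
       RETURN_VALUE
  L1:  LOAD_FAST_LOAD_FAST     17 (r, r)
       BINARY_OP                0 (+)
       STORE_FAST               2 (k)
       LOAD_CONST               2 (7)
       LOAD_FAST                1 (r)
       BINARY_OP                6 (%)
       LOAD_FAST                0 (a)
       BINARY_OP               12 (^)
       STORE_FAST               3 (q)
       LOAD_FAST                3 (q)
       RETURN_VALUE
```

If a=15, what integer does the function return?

14

LOAD_FAST a → push 15. Stack: [15]
LOAD_CONST → push 9. Stack: [15, 9]
BINARY_OP - → 15 - 9 = 6. Stack: [6]
STORE_FAST r → r=6. Stack: []
LOAD_FAST_LOAD_FAST a,r → push 15,6. Stack: [15, 6]
COMPARE_OP bool(==) → 15 vs 6 = False. Stack: [False]
POP_JUMP_IF_FALSE → pop False; jump. Stack: []
LOAD_FAST_LOAD_FAST r,r → push 6,6. Stack: [6, 6]
BINARY_OP + → 6 + 6 = 12. Stack: [12]
STORE_FAST k → k=12. Stack: []
LOAD_CONST → push 7. Stack: [7]
LOAD_FAST r → push 6. Stack: [7, 6]
BINARY_OP % → 7 % 6 = 1. Stack: [1]
LOAD_FAST a → push 15. Stack: [1, 15]
BINARY_OP ^ → 1 ^ 15 = 14. Stack: [14]
STORE_FAST q → q=14. Stack: []
LOAD_FAST q → push 14. Stack: [14]
RETURN_VALUE → return 14.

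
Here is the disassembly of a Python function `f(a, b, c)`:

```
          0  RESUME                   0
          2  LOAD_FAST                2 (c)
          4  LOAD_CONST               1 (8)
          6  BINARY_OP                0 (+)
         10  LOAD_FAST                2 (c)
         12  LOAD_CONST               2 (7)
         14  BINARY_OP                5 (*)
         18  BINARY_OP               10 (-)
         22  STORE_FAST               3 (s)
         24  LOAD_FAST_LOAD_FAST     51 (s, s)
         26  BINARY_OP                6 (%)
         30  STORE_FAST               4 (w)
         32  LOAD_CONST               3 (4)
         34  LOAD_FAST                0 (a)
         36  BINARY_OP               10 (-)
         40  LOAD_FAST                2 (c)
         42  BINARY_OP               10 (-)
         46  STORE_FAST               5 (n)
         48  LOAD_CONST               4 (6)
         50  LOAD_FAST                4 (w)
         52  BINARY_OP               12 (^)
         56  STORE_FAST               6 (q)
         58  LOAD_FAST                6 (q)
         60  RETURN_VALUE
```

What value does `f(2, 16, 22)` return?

6

LOAD_FAST c → push 22. Stack: [22]
LOAD_CONST → push 8. Stack: [22, 8]
BINARY_OP + → 22 + 8 = 30. Stack: [30]
LOAD_FAST c → push 22. Stack: [30, 22]
LOAD_CONST → push 7. Stack: [30, 22, 7]
BINARY_OP * → 22 * 7 = 154. Stack: [30, 154]
BINARY_OP - → 30 - 154 = -124. Stack: [-124]
STORE_FAST s → s=-124. Stack: []
LOAD_FAST_LOAD_FAST s,s → push -124,-124. Stack: [-124, -124]
BINARY_OP % → -124 % -124 = 0. Stack: [0]
STORE_FAST w → w=0. Stack: []
LOAD_CONST → push 4. Stack: [4]
LOAD_FAST a → push 2. Stack: [4, 2]
BINARY_OP - → 4 - 2 = 2. Stack: [2]
LOAD_FAST c → push 22. Stack: [2, 22]
BINARY_OP - → 2 - 22 = -20. Stack: [-20]
STORE_FAST n → n=-20. Stack: []
LOAD_CONST → push 6. Stack: [6]
LOAD_FAST w → push 0. Stack: [6, 0]
BINARY_OP ^ → 6 ^ 0 = 6. Stack: [6]
STORE_FAST q → q=6. Stack: []
LOAD_FAST q → push 6. Stack: [6]
RETURN_VALUE → return 6.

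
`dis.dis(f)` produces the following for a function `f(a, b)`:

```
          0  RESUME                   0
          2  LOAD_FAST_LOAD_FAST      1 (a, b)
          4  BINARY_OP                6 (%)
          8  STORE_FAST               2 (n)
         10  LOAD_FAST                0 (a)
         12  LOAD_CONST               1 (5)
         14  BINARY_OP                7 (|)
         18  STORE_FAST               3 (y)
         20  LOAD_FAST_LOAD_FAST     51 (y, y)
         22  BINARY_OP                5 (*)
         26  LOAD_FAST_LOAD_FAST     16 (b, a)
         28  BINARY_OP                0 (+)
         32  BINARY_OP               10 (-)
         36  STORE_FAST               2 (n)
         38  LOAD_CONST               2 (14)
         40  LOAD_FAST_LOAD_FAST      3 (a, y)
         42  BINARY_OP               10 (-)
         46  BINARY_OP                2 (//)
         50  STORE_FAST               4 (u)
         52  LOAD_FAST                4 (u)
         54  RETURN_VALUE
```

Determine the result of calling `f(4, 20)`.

-14

LOAD_FAST_LOAD_FAST a,b → push 4,20. Stack: [4, 20]
BINARY_OP % → 4 % 20 = 4. Stack: [4]
STORE_FAST n → n=4. Stack: []
LOAD_FAST a → push 4. Stack: [4]
LOAD_CONST → push 5. Stack: [4, 5]
BINARY_OP | → 4 | 5 = 5. Stack: [5]
STORE_FAST y → y=5. Stack: []
LOAD_FAST_LOAD_FAST y,y → push 5,5. Stack: [5, 5]
BINARY_OP * → 5 * 5 = 25. Stack: [25]
LOAD_FAST_LOAD_FAST b,a → push 20,4. Stack: [25, 20, 4]
BINARY_OP + → 20 + 4 = 24. Stack: [25, 24]
BINARY_OP - → 25 - 24 = 1. Stack: [1]
STORE_FAST n → n=1. Stack: []
LOAD_CONST → push 14. Stack: [14]
LOAD_FAST_LOAD_FAST a,y → push 4,5. Stack: [14, 4, 5]
BINARY_OP - → 4 - 5 = -1. Stack: [14, -1]
BINARY_OP // → 14 // -1 = -14. Stack: [-14]
STORE_FAST u → u=-14. Stack: []
LOAD_FAST u → push -14. Stack: [-14]
RETURN_VALUE → return -14.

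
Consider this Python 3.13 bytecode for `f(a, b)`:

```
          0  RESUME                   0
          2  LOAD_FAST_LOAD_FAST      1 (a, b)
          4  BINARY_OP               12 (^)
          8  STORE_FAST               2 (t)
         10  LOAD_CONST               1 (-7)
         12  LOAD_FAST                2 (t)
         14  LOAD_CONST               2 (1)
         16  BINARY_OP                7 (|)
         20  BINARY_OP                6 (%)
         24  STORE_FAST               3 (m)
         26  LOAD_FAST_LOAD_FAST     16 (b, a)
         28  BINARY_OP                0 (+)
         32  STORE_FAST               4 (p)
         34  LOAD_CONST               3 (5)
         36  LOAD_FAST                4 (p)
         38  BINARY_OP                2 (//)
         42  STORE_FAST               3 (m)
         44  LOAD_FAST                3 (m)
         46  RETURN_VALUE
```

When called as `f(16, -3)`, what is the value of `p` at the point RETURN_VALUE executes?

LOAD_FAST_LOAD_FAST a,b → push 16,-3. Stack: [16, -3]
BINARY_OP ^ → 16 ^ -3 = -19. Stack: [-19]
STORE_FAST t → t=-19. Stack: []
LOAD_CONST → push -7. Stack: [-7]
LOAD_FAST t → push -19. Stack: [-7, -19]
LOAD_CONST → push 1. Stack: [-7, -19, 1]
BINARY_OP | → -19 | 1 = -19. Stack: [-7, -19]
BINARY_OP % → -7 % -19 = -7. Stack: [-7]
STORE_FAST m → m=-7. Stack: []
LOAD_FAST_LOAD_FAST b,a → push -3,16. Stack: [-3, 16]
BINARY_OP + → -3 + 16 = 13. Stack: [13]
STORE_FAST p → p=13. Stack: []
LOAD_CONST → push 5. Stack: [5]
LOAD_FAST p → push 13. Stack: [5, 13]
BINARY_OP // → 5 // 13 = 0. Stack: [0]
STORE_FAST m → m=0. Stack: []
LOAD_FAST m → push 0. Stack: [0]
RETURN_VALUE → return 0.

13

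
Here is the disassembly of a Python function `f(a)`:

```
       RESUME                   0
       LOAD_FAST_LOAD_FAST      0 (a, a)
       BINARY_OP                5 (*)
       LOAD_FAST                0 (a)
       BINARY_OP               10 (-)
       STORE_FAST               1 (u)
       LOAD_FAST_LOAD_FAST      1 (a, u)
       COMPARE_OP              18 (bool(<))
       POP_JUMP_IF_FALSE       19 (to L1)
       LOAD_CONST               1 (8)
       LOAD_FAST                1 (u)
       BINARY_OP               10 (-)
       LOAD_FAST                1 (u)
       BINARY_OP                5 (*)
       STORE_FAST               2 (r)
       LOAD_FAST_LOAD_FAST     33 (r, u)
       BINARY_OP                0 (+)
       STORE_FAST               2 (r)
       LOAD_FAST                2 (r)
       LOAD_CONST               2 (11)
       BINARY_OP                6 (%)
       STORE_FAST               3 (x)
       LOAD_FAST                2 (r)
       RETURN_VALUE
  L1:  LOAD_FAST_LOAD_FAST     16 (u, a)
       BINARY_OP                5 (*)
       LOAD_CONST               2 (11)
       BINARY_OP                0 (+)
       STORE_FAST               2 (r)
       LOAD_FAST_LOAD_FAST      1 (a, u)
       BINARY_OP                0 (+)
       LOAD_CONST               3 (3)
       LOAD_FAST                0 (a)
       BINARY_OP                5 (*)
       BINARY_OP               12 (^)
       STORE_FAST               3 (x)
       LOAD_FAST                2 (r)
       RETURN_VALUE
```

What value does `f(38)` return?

-1964182

LOAD_FAST_LOAD_FAST a,a → push 38,38. Stack: [38, 38]
BINARY_OP * → 38 * 38 = 1444. Stack: [1444]
LOAD_FAST a → push 38. Stack: [1444, 38]
BINARY_OP - → 1444 - 38 = 1406. Stack: [1406]
STORE_FAST u → u=1406. Stack: []
LOAD_FAST_LOAD_FAST a,u → push 38,1406. Stack: [38, 1406]
COMPARE_OP bool(<) → 38 vs 1406 = True. Stack: [True]
POP_JUMP_IF_FALSE → pop True; no jump. Stack: []
LOAD_CONST → push 8. Stack: [8]
LOAD_FAST u → push 1406. Stack: [8, 1406]
BINARY_OP - → 8 - 1406 = -1398. Stack: [-1398]
LOAD_FAST u → push 1406. Stack: [-1398, 1406]
BINARY_OP * → -1398 * 1406 = -1965588. Stack: [-1965588]
STORE_FAST r → r=-1965588. Stack: []
LOAD_FAST_LOAD_FAST r,u → push -1965588,1406. Stack: [-1965588, 1406]
BINARY_OP + → -1965588 + 1406 = -1964182. Stack: [-1964182]
STORE_FAST r → r=-1964182. Stack: []
LOAD_FAST r → push -1964182. Stack: [-1964182]
LOAD_CONST → push 11. Stack: [-1964182, 11]
BINARY_OP % → -1964182 % 11 = 0. Stack: [0]
STORE_FAST x → x=0. Stack: []
LOAD_FAST r → push -1964182. Stack: [-1964182]
RETURN_VALUE → return -1964182.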